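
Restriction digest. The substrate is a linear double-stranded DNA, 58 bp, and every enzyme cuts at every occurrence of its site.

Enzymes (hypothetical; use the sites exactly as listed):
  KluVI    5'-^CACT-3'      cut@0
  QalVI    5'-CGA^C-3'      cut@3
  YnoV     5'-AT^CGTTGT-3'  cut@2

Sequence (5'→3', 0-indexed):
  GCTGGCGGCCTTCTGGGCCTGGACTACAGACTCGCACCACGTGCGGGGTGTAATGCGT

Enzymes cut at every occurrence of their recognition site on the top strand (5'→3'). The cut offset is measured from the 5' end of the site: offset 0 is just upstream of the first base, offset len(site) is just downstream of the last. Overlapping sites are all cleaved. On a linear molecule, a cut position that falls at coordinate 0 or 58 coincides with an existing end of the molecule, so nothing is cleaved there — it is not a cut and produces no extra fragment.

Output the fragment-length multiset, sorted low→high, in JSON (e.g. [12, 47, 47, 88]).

[58]

Per-enzyme occurrences:
  KluVI (CACT, off=0): no sites
  QalVI (CGAC, off=3): no sites
  YnoV (ATCGTTGT, off=2): no sites

Pooled cuts: ∅

Fragments:
  no cuts → one linear fragment of 58 bp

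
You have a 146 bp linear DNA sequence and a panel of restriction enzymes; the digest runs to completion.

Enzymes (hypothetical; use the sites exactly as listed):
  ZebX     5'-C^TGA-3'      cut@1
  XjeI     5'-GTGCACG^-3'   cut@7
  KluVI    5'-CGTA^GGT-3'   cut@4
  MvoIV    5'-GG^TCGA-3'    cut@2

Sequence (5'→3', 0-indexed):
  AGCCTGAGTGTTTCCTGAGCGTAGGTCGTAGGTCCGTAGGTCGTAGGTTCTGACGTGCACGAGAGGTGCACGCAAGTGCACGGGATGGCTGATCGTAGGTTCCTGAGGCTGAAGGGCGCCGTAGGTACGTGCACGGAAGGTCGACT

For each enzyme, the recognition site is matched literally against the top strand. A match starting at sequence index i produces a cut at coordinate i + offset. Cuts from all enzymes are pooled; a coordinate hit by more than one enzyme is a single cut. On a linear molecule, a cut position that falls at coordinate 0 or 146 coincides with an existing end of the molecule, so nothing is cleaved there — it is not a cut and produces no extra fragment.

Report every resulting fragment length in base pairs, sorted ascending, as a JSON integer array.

[4,5,5,6,6,6,7,7,7,8,8,8,10,11,11,11,12,14]

Scan for sites:
  ZebX (CTGA, off=1): starts [3, 14, 49, 88, 102, 108] → cuts [4, 15, 50, 89, 103, 109]
  XjeI (GTGCACG, off=7): starts [54, 65, 75, 128] → cuts [61, 72, 82, 135]
  KluVI (CGTAGGT, off=4): starts [19, 26, 34, 41, 93, 119] → cuts [23, 30, 38, 45, 97, 123]
  MvoIV (GGTCGA, off=2): starts [138] → cuts [140]

All cut coordinates (distinct, sorted): [4, 15, 23, 30, 38, 45, 50, 61, 72, 82, 89, 97, 103, 109, 123, 135, 140]

Fragment lengths:
  [0,4): 4 bp
  [4,15): 11 bp
  [15,23): 8 bp
  [23,30): 7 bp
  [30,38): 8 bp
  [38,45): 7 bp
  [45,50): 5 bp
  [50,61): 11 bp
  [61,72): 11 bp
  [72,82): 10 bp
  [82,89): 7 bp
  [89,97): 8 bp
  [97,103): 6 bp
  [103,109): 6 bp
  [109,123): 14 bp
  [123,135): 12 bp
  [135,140): 5 bp
  [140,146): 6 bp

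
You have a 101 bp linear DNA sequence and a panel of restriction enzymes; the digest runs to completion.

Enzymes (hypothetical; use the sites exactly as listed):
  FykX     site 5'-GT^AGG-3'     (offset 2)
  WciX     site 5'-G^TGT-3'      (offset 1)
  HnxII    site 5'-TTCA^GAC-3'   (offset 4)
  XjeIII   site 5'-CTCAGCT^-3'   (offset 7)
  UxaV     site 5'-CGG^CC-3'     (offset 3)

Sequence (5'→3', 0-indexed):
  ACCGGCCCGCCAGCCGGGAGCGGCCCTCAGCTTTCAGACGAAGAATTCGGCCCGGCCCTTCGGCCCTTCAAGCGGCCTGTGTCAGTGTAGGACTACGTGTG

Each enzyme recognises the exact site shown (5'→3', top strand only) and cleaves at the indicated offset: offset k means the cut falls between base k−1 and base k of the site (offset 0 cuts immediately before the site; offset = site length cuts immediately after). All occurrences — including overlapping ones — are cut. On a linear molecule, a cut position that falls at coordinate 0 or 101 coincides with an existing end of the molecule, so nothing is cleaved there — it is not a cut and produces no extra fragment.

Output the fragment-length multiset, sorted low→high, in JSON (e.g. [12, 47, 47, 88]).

[3,4,4,4,5,5,6,8,9,9,12,14,18]

Per-enzyme occurrences:
  FykX (GTAGG, off=2): starts [86] → cuts [88]
  WciX (GTGT, off=1): starts [78, 84, 96] → cuts [79, 85, 97]
  HnxII (TTCAGAC, off=4): starts [32] → cuts [36]
  XjeIII (CTCAGCT, off=7): starts [25] → cuts [32]
  UxaV (CGGCC, off=3): starts [2, 20, 47, 52, 60, 72] → cuts [5, 23, 50, 55, 63, 75]

Pooled cuts: [5, 23, 32, 36, 50, 55, 63, 75, 79, 85, 88, 97]

Fragments:
  [0,5): 5 bp
  [5,23): 18 bp
  [23,32): 9 bp
  [32,36): 4 bp
  [36,50): 14 bp
  [50,55): 5 bp
  [55,63): 8 bp
  [63,75): 12 bp
  [75,79): 4 bp
  [79,85): 6 bp
  [85,88): 3 bp
  [88,97): 9 bp
  [97,101): 4 bp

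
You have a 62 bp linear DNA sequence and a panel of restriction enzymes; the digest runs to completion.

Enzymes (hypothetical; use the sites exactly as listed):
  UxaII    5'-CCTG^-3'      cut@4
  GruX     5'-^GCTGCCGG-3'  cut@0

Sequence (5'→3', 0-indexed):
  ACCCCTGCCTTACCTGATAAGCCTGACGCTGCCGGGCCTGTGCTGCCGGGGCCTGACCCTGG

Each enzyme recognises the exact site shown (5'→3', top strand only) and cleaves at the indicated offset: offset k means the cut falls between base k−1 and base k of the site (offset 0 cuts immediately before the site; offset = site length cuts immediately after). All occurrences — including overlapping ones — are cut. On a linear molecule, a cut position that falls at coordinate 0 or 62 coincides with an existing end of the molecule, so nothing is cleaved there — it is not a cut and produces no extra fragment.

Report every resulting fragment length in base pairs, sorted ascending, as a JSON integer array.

Scan for sites:
  UxaII (CCTG, off=4): starts [3, 12, 21, 36, 51, 57] → cuts [7, 16, 25, 40, 55, 61]
  GruX (GCTGCCGG, off=0): starts [27, 41] → cuts [27, 41]

Pooled cuts: [7, 16, 25, 27, 40, 41, 55, 61]

Fragment lengths:
  [0,7): 7 bp
  [7,16): 9 bp
  [16,25): 9 bp
  [25,27): 2 bp
  [27,40): 13 bp
  [40,41): 1 bp
  [41,55): 14 bp
  [55,61): 6 bp
  [61,62): 1 bp

[1,1,2,6,7,9,9,13,14]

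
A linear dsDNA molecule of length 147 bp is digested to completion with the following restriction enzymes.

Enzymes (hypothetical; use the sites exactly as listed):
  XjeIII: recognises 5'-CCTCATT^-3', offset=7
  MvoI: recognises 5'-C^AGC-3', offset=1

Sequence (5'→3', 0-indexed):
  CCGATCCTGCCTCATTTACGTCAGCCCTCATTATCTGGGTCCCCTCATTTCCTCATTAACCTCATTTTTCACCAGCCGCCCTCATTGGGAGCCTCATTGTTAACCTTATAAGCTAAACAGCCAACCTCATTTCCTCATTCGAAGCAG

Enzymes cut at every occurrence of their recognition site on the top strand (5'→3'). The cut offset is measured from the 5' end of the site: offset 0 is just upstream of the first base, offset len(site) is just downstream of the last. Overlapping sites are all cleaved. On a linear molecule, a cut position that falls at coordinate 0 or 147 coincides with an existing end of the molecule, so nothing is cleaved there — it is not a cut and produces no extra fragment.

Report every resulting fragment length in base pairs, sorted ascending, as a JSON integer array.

[6,7,8,8,8,9,10,12,13,13,16,17,20]

Site scan:
  XjeIII CCTCATT/7: at [9, 25, 42, 50, 59, 79, 91, 124, 132] ⇒ [16, 32, 49, 57, 66, 86, 98, 131, 139]
  MvoI CAGC/1: at [21, 72, 117] ⇒ [22, 73, 118]

Pooled cuts: [16, 22, 32, 49, 57, 66, 73, 86, 98, 118, 131, 139]

Fragment lengths:
  [0,16): 16 bp
  [16,22): 6 bp
  [22,32): 10 bp
  [32,49): 17 bp
  [49,57): 8 bp
  [57,66): 9 bp
  [66,73): 7 bp
  [73,86): 13 bp
  [86,98): 12 bp
  [98,118): 20 bp
  [118,131): 13 bp
  [131,139): 8 bp
  [139,147): 8 bp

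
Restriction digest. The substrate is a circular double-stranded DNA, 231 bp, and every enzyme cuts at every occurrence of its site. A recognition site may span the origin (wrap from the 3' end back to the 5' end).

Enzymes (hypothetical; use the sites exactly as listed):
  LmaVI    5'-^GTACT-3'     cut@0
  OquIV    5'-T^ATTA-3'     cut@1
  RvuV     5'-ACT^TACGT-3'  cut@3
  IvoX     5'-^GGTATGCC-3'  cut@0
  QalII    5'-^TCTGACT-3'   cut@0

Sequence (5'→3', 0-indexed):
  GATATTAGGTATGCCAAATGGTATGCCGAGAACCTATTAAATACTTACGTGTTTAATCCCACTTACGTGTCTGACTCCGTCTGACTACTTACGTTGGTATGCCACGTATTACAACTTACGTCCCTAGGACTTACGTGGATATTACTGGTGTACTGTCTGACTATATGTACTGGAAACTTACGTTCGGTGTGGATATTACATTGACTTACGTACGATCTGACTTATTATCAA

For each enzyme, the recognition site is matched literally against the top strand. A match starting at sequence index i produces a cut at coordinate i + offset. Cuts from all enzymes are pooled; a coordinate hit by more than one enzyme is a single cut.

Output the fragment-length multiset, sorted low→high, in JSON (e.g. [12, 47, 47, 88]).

[4,6,6,6,8,9,9,9,9,10,10,10,11,11,12,12,12,12,15,16,16,18]

Scan for sites:
  LmaVI (GTACT, off=0): starts [149, 166] → cuts [149, 166]
  OquIV (TATTA, off=1): starts [2, 34, 106, 139, 193, 222] → cuts [3, 35, 107, 140, 194, 223]
  RvuV (ACTTACGT, off=3): starts [42, 60, 86, 113, 128, 175, 203] → cuts [45, 63, 89, 116, 131, 178, 206]
  IvoX (GGTATGCC, off=0): starts [7, 19, 95] → cuts [7, 19, 95]
  QalII (TCTGACT, off=0): starts [69, 79, 155, 215] → cuts [69, 79, 155, 215]

All cut coordinates (distinct, sorted): [3, 7, 19, 35, 45, 63, 69, 79, 89, 95, 107, 116, 131, 140, 149, 155, 166, 178, 194, 206, 215, 223]

Fragments:
  3→7: 4 bp
  7→19: 12 bp
  19→35: 16 bp
  35→45: 10 bp
  45→63: 18 bp
  63→69: 6 bp
  69→79: 10 bp
  79→89: 10 bp
  89→95: 6 bp
  95→107: 12 bp
  107→116: 9 bp
  116→131: 15 bp
  131→140: 9 bp
  140→149: 9 bp
  149→155: 6 bp
  155→166: 11 bp
  166→178: 12 bp
  178→194: 16 bp
  194→206: 12 bp
  206→215: 9 bp
  215→223: 8 bp
  223→3 (wrap): 231-223+3 = 11 bp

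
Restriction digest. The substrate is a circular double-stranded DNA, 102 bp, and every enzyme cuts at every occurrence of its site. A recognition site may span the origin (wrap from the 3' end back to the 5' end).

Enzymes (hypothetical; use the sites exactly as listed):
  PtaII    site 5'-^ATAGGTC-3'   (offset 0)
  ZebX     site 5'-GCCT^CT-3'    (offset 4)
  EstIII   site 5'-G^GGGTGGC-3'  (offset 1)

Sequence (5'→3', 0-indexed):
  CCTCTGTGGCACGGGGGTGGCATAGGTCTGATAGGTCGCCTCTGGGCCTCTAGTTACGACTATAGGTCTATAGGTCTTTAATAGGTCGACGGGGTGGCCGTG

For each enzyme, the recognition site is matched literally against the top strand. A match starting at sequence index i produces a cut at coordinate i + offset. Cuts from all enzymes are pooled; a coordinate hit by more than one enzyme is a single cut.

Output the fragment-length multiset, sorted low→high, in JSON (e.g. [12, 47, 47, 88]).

[7,8,8,9,11,11,11,11,12,14]

Scan for sites:
  PtaII (ATAGGTC, off=0): starts [21, 30, 61, 69, 80] → cuts [21, 30, 61, 69, 80]
  ZebX (GCCTCT, off=4): starts [37, 45, 101] → cuts [3, 41, 49]
  EstIII (GGGGTGGC, off=1): starts [13, 90] → cuts [14, 91]

Pooled cuts: [3, 14, 21, 30, 41, 49, 61, 69, 80, 91]

Fragment lengths:
  3→14: 11 bp
  14→21: 7 bp
  21→30: 9 bp
  30→41: 11 bp
  41→49: 8 bp
  49→61: 12 bp
  61→69: 8 bp
  69→80: 11 bp
  80→91: 11 bp
  91→3 (wrap): 102-91+3 = 14 bp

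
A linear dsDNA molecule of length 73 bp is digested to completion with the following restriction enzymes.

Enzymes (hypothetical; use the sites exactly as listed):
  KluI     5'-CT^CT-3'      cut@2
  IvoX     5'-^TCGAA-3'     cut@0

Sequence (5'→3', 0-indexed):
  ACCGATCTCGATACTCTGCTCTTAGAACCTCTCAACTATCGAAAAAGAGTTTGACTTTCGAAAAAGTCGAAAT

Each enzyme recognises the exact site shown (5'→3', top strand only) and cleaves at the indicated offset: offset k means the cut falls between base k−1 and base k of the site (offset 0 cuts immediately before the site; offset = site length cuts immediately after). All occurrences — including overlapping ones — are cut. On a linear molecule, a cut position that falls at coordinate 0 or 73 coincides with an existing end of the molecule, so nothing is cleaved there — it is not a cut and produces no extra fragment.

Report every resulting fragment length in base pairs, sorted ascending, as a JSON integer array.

Site scan:
  KluI CTCT/2: at [13, 18, 28] ⇒ [15, 20, 30]
  IvoX TCGAA/0: at [38, 57, 66] ⇒ [38, 57, 66]

All cut coordinates (distinct, sorted): [15, 20, 30, 38, 57, 66]

Fragments:
  [0,15): 15 bp
  [15,20): 5 bp
  [20,30): 10 bp
  [30,38): 8 bp
  [38,57): 19 bp
  [57,66): 9 bp
  [66,73): 7 bp

[5,7,8,9,10,15,19]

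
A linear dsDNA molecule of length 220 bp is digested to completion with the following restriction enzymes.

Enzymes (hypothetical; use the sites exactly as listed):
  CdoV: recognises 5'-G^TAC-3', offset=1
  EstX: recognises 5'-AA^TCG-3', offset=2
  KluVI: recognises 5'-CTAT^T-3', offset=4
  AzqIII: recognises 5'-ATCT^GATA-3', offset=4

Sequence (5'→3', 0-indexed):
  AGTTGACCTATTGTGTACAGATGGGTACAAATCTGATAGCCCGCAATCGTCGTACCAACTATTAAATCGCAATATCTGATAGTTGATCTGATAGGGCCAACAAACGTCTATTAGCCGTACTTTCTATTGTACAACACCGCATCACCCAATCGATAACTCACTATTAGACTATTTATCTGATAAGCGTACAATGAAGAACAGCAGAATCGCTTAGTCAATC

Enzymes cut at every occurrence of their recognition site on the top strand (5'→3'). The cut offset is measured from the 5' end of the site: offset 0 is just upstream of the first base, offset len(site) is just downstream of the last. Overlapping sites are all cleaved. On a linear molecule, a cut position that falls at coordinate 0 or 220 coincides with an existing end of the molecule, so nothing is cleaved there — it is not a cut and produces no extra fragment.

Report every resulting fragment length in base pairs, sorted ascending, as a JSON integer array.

[2,4,4,6,6,6,8,8,9,10,10,10,11,11,12,12,14,15,20,20,22]

Site scan:
  CdoV GTAC/1: at [14, 24, 51, 116, 128, 185] ⇒ [15, 25, 52, 117, 129, 186]
  EstX AATCG/2: at [44, 64, 147, 204] ⇒ [46, 66, 149, 206]
  KluVI CTATT/4: at [7, 58, 107, 123, 160, 168] ⇒ [11, 62, 111, 127, 164, 172]
  AzqIII ATCTGATA/4: at [30, 73, 85, 174] ⇒ [34, 77, 89, 178]

All cut coordinates (distinct, sorted): [11, 15, 25, 34, 46, 52, 62, 66, 77, 89, 111, 117, 127, 129, 149, 164, 172, 178, 186, 206]

Fragments:
  [0,11): 11 bp
  [11,15): 4 bp
  [15,25): 10 bp
  [25,34): 9 bp
  [34,46): 12 bp
  [46,52): 6 bp
  [52,62): 10 bp
  [62,66): 4 bp
  [66,77): 11 bp
  [77,89): 12 bp
  [89,111): 22 bp
  [111,117): 6 bp
  [117,127): 10 bp
  [127,129): 2 bp
  [129,149): 20 bp
  [149,164): 15 bp
  [164,172): 8 bp
  [172,178): 6 bp
  [178,186): 8 bp
  [186,206): 20 bp
  [206,220): 14 bp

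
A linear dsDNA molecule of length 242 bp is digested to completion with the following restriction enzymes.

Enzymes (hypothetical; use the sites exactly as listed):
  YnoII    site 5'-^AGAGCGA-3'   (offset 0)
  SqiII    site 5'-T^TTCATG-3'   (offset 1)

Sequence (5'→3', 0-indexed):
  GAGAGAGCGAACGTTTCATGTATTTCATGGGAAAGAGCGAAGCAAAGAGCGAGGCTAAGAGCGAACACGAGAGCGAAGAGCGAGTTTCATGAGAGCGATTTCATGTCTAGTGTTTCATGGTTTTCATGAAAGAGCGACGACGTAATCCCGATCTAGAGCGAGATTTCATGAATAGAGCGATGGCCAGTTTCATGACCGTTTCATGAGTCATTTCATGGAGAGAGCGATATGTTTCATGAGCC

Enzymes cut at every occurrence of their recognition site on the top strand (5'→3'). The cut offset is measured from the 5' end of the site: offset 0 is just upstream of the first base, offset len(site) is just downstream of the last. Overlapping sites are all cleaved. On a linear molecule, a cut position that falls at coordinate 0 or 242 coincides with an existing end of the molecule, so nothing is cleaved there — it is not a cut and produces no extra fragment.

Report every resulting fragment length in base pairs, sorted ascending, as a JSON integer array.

[3,6,7,8,8,9,9,9,9,9,10,10,10,11,11,12,12,12,12,12,14,15,24]

Per-enzyme occurrences:
  YnoII AGAGCGA/0: at [3, 33, 45, 57, 69, 76, 91, 130, 154, 173, 220] ⇒ [3, 33, 45, 57, 69, 76, 91, 130, 154, 173, 220]
  SqiII TTTCATG/1: at [13, 22, 84, 98, 112, 121, 163, 187, 198, 210, 231] ⇒ [14, 23, 85, 99, 113, 122, 164, 188, 199, 211, 232]

Pooled cuts: [3, 14, 23, 33, 45, 57, 69, 76, 85, 91, 99, 113, 122, 130, 154, 164, 173, 188, 199, 211, 220, 232]

Fragments:
  [0,3): 3 bp
  [3,14): 11 bp
  [14,23): 9 bp
  [23,33): 10 bp
  [33,45): 12 bp
  [45,57): 12 bp
  [57,69): 12 bp
  [69,76): 7 bp
  [76,85): 9 bp
  [85,91): 6 bp
  [91,99): 8 bp
  [99,113): 14 bp
  [113,122): 9 bp
  [122,130): 8 bp
  [130,154): 24 bp
  [154,164): 10 bp
  [164,173): 9 bp
  [173,188): 15 bp
  [188,199): 11 bp
  [199,211): 12 bp
  [211,220): 9 bp
  [220,232): 12 bp
  [232,242): 10 bp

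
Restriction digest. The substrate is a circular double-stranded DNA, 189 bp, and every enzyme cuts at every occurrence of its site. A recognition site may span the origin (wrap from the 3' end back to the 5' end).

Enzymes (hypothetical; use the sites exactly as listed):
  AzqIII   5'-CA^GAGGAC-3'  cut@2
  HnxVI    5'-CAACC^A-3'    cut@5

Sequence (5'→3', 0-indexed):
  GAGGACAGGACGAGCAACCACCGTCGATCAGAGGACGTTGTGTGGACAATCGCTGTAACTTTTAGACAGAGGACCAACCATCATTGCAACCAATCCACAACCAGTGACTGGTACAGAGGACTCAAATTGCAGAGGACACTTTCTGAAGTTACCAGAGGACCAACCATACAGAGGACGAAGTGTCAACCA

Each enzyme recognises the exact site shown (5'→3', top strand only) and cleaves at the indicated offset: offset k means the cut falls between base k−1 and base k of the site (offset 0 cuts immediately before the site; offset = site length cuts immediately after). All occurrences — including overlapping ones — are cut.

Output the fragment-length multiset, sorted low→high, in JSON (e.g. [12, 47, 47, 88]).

Site scan:
  AzqIII CAGAGGAC/2: at [28, 66, 113, 129, 152, 168, 187] ⇒ [0, 30, 68, 115, 131, 154, 170]
  HnxVI CAACCA/5: at [14, 74, 86, 97, 160, 183] ⇒ [19, 79, 91, 102, 165, 188]

Pooled cuts: [0, 19, 30, 68, 79, 91, 102, 115, 131, 154, 165, 170, 188]

Fragment lengths:
  0→19: 19 bp
  19→30: 11 bp
  30→68: 38 bp
  68→79: 11 bp
  79→91: 12 bp
  91→102: 11 bp
  102→115: 13 bp
  115→131: 16 bp
  131→154: 23 bp
  154→165: 11 bp
  165→170: 5 bp
  170→188: 18 bp
  188→0 (wrap): 189-188+0 = 1 bp

[1,5,11,11,11,11,12,13,16,18,19,23,38]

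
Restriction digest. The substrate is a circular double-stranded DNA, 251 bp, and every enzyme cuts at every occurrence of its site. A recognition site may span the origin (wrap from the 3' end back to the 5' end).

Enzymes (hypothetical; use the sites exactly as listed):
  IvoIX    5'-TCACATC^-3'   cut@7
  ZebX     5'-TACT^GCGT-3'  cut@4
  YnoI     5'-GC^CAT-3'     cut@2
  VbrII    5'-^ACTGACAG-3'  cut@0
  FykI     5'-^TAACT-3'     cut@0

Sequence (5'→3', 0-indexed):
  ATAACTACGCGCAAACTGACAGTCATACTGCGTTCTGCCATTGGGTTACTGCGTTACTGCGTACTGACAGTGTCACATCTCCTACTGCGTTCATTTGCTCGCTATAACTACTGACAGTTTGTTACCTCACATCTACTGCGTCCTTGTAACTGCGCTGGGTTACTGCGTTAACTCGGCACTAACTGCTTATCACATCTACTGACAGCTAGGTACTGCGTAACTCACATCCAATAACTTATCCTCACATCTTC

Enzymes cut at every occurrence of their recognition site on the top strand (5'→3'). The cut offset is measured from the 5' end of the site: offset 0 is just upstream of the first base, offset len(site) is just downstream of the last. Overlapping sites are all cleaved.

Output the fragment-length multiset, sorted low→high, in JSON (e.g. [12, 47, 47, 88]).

[1,3,3,4,4,4,4,5,7,8,9,9,11,11,12,13,15,17,17,17,17,18,18,24]

Per-enzyme occurrences:
  IvoIX (TCACATC, off=7): starts [72, 126, 189, 221, 241] → cuts [79, 133, 196, 228, 248]
  ZebX (TACTGCGT, off=4): starts [25, 46, 54, 82, 133, 160, 210] → cuts [29, 50, 58, 86, 137, 164, 214]
  YnoI (GCCAT, off=2): starts [36] → cuts [38]
  VbrII (ACTGACAG, off=0): starts [14, 62, 109, 197] → cuts [14, 62, 109, 197]
  FykI (TAACT, off=0): starts [1, 104, 146, 168, 179, 217, 231] → cuts [1, 104, 146, 168, 179, 217, 231]

All cut coordinates (distinct, sorted): [1, 14, 29, 38, 50, 58, 62, 79, 86, 104, 109, 133, 137, 146, 164, 168, 179, 196, 197, 214, 217, 228, 231, 248]

Fragments:
  1→14: 13 bp
  14→29: 15 bp
  29→38: 9 bp
  38→50: 12 bp
  50→58: 8 bp
  58→62: 4 bp
  62→79: 17 bp
  79→86: 7 bp
  86→104: 18 bp
  104→109: 5 bp
  109→133: 24 bp
  133→137: 4 bp
  137→146: 9 bp
  146→164: 18 bp
  164→168: 4 bp
  168→179: 11 bp
  179→196: 17 bp
  196→197: 1 bp
  197→214: 17 bp
  214→217: 3 bp
  217→228: 11 bp
  228→231: 3 bp
  231→248: 17 bp
  248→1 (wrap): 251-248+1 = 4 bp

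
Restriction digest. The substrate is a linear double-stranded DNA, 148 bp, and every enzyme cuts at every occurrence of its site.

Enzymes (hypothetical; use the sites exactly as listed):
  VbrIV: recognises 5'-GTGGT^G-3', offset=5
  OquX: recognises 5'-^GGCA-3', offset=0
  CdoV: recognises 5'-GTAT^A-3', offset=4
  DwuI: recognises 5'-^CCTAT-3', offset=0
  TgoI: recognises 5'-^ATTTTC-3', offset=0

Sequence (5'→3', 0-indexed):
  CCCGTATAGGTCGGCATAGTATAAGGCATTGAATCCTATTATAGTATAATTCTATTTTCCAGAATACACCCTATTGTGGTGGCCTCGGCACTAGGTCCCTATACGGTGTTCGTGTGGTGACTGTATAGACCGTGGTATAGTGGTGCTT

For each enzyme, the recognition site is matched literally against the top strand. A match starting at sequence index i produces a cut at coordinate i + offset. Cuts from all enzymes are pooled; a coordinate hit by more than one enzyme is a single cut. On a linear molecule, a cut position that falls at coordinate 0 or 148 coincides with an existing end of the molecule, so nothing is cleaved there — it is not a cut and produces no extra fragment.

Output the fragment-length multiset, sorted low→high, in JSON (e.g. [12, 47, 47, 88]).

Per-enzyme occurrences:
  VbrIV (GTGGTG, off=5): starts [75, 113, 139] → cuts [80, 118, 144]
  OquX (GGCA, off=0): starts [12, 24, 86] → cuts [12, 24, 86]
  CdoV (GTATA, off=4): starts [3, 18, 43, 122, 134] → cuts [7, 22, 47, 126, 138]
  DwuI (CCTAT, off=0): starts [34, 69, 97] → cuts [34, 69, 97]
  TgoI (ATTTTC, off=0): starts [53] → cuts [53]

Pooled cuts: [7, 12, 22, 24, 34, 47, 53, 69, 80, 86, 97, 118, 126, 138, 144]

Fragment lengths:
  [0,7): 7 bp
  [7,12): 5 bp
  [12,22): 10 bp
  [22,24): 2 bp
  [24,34): 10 bp
  [34,47): 13 bp
  [47,53): 6 bp
  [53,69): 16 bp
  [69,80): 11 bp
  [80,86): 6 bp
  [86,97): 11 bp
  [97,118): 21 bp
  [118,126): 8 bp
  [126,138): 12 bp
  [138,144): 6 bp
  [144,148): 4 bp

[2,4,5,6,6,6,7,8,10,10,11,11,12,13,16,21]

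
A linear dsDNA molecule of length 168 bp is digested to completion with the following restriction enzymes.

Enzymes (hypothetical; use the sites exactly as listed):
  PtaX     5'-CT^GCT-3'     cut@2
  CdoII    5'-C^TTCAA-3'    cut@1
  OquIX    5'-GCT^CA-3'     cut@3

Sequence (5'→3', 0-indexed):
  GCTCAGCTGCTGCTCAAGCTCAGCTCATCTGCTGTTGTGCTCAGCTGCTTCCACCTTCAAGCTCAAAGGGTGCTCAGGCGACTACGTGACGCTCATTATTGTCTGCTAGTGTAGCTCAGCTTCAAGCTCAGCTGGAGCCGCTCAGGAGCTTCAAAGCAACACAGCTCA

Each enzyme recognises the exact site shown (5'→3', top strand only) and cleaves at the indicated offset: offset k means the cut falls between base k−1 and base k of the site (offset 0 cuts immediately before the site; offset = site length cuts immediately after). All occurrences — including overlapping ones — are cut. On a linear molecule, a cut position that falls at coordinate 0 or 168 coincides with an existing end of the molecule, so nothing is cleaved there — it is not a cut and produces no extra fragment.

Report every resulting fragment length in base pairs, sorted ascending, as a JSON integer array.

Per-enzyme occurrences:
  PtaX CTGCT/2: at [6, 9, 28, 44, 102] ⇒ [8, 11, 30, 46, 104]
  CdoII CTTCAA/1: at [54, 119, 148] ⇒ [55, 120, 149]
  OquIX GCTCA/3: at [0, 11, 17, 22, 38, 60, 71, 90, 113, 125, 139, 163] ⇒ [3, 14, 20, 25, 41, 63, 74, 93, 116, 128, 142, 166]

All cut coordinates (distinct, sorted): [3, 8, 11, 14, 20, 25, 30, 41, 46, 55, 63, 74, 93, 104, 116, 120, 128, 142, 149, 166]

Fragment lengths:
  [0,3): 3 bp
  [3,8): 5 bp
  [8,11): 3 bp
  [11,14): 3 bp
  [14,20): 6 bp
  [20,25): 5 bp
  [25,30): 5 bp
  [30,41): 11 bp
  [41,46): 5 bp
  [46,55): 9 bp
  [55,63): 8 bp
  [63,74): 11 bp
  [74,93): 19 bp
  [93,104): 11 bp
  [104,116): 12 bp
  [116,120): 4 bp
  [120,128): 8 bp
  [128,142): 14 bp
  [142,149): 7 bp
  [149,166): 17 bp
  [166,168): 2 bp

[2,3,3,3,4,5,5,5,5,6,7,8,8,9,11,11,11,12,14,17,19]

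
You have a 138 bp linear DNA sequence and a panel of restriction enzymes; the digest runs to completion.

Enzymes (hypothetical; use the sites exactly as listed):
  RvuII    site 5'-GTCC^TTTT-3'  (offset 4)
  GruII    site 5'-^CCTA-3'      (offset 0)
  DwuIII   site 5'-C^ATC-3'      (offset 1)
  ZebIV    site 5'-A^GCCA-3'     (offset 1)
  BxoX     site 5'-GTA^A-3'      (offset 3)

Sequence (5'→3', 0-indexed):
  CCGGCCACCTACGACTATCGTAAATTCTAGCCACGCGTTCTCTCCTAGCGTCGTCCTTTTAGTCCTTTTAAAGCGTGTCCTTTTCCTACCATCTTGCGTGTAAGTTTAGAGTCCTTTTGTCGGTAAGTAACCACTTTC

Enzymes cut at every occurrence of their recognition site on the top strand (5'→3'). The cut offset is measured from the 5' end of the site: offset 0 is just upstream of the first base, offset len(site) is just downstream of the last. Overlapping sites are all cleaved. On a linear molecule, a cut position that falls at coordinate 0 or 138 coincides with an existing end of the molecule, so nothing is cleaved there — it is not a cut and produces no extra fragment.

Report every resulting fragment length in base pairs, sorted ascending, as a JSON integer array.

[4,4,6,7,7,9,9,11,12,12,13,14,15,15]

Scan for sites:
  RvuII GTCCTTTT/4: at [52, 61, 76, 110] ⇒ [56, 65, 80, 114]
  GruII CCTA/0: at [7, 43, 84] ⇒ [7, 43, 84]
  DwuIII CATC/1: at [89] ⇒ [90]
  ZebIV AGCCA/1: at [28] ⇒ [29]
  BxoX GTAA/3: at [19, 99, 122, 126] ⇒ [22, 102, 125, 129]

All cut coordinates (distinct, sorted): [7, 22, 29, 43, 56, 65, 80, 84, 90, 102, 114, 125, 129]

Fragment lengths:
  [0,7): 7 bp
  [7,22): 15 bp
  [22,29): 7 bp
  [29,43): 14 bp
  [43,56): 13 bp
  [56,65): 9 bp
  [65,80): 15 bp
  [80,84): 4 bp
  [84,90): 6 bp
  [90,102): 12 bp
  [102,114): 12 bp
  [114,125): 11 bp
  [125,129): 4 bp
  [129,138): 9 bp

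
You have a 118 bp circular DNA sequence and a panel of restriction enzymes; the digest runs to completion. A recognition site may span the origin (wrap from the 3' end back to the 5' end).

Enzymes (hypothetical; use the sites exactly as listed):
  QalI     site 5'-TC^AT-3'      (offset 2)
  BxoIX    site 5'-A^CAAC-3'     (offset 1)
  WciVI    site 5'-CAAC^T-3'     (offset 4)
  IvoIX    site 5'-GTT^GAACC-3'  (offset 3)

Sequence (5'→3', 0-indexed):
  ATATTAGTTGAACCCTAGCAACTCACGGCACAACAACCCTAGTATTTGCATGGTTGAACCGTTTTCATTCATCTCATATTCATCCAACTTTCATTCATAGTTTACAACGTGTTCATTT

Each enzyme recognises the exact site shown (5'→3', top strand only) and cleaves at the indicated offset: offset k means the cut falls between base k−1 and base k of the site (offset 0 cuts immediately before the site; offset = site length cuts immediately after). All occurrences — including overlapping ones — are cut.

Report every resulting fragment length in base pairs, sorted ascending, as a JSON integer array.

Site scan:
  QalI (TCAT, off=2): starts [64, 68, 73, 79, 90, 94, 112] → cuts [66, 70, 75, 81, 92, 96, 114]
  BxoIX (ACAAC, off=1): starts [29, 32, 103] → cuts [30, 33, 104]
  WciVI (CAACT, off=4): starts [18, 84] → cuts [22, 88]
  IvoIX (GTTGAACC, off=3): starts [6, 52] → cuts [9, 55]

All cut coordinates (distinct, sorted): [9, 22, 30, 33, 55, 66, 70, 75, 81, 88, 92, 96, 104, 114]

Fragments:
  9→22: 13 bp
  22→30: 8 bp
  30→33: 3 bp
  33→55: 22 bp
  55→66: 11 bp
  66→70: 4 bp
  70→75: 5 bp
  75→81: 6 bp
  81→88: 7 bp
  88→92: 4 bp
  92→96: 4 bp
  96→104: 8 bp
  104→114: 10 bp
  114→9 (wrap): 118-114+9 = 13 bp

[3,4,4,4,5,6,7,8,8,10,11,13,13,22]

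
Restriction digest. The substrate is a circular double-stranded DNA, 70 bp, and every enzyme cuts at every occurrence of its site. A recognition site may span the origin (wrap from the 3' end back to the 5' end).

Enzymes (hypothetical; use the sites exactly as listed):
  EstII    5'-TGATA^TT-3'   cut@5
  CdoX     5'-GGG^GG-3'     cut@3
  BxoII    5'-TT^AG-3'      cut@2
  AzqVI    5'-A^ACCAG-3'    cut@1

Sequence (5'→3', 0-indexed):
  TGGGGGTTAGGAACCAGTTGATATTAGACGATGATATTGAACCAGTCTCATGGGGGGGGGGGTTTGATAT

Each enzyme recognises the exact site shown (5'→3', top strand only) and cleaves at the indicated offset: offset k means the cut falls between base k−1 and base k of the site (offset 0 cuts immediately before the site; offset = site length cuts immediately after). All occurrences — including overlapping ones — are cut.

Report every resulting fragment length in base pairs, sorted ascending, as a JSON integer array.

[1,1,1,1,1,1,2,4,4,4,5,9,11,11,14]

Site scan:
  EstII TGATATT/5: at [18, 31, 64] ⇒ [23, 36, 69]
  CdoX GGGGG/3: at [1, 51, 52, 53, 54, 55, 56, 57] ⇒ [4, 54, 55, 56, 57, 58, 59, 60]
  BxoII TTAG/2: at [6, 23] ⇒ [8, 25]
  AzqVI AACCAG/1: at [11, 39] ⇒ [12, 40]

Pooled cuts: [4, 8, 12, 23, 25, 36, 40, 54, 55, 56, 57, 58, 59, 60, 69]

Fragment lengths:
  4→8: 4 bp
  8→12: 4 bp
  12→23: 11 bp
  23→25: 2 bp
  25→36: 11 bp
  36→40: 4 bp
  40→54: 14 bp
  54→55: 1 bp
  55→56: 1 bp
  56→57: 1 bp
  57→58: 1 bp
  58→59: 1 bp
  59→60: 1 bp
  60→69: 9 bp
  69→4 (wrap): 70-69+4 = 5 bp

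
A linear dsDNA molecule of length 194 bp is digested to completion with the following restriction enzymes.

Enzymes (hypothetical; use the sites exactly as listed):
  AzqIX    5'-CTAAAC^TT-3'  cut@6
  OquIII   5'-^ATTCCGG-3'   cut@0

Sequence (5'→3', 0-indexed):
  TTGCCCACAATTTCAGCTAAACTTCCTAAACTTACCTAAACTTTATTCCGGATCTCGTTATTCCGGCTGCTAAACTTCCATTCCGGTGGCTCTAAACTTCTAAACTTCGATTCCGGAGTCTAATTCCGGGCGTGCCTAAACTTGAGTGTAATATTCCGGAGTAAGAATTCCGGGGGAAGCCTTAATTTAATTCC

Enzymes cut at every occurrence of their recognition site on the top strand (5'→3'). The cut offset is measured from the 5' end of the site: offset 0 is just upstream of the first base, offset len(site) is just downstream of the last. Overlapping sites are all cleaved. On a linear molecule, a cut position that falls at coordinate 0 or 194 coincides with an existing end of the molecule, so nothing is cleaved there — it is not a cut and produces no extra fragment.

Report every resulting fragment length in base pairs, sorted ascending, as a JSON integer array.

[3,4,4,8,9,10,11,13,14,15,16,18,19,22,28]

Site scan:
  AzqIX (CTAAACTT, off=6): starts [16, 25, 35, 69, 91, 99, 135] → cuts [22, 31, 41, 75, 97, 105, 141]
  OquIII (ATTCCGG, off=0): starts [44, 59, 79, 109, 122, 152, 166] → cuts [44, 59, 79, 109, 122, 152, 166]

Pooled cuts: [22, 31, 41, 44, 59, 75, 79, 97, 105, 109, 122, 141, 152, 166]

Fragments:
  [0,22): 22 bp
  [22,31): 9 bp
  [31,41): 10 bp
  [41,44): 3 bp
  [44,59): 15 bp
  [59,75): 16 bp
  [75,79): 4 bp
  [79,97): 18 bp
  [97,105): 8 bp
  [105,109): 4 bp
  [109,122): 13 bp
  [122,141): 19 bp
  [141,152): 11 bp
  [152,166): 14 bp
  [166,194): 28 bp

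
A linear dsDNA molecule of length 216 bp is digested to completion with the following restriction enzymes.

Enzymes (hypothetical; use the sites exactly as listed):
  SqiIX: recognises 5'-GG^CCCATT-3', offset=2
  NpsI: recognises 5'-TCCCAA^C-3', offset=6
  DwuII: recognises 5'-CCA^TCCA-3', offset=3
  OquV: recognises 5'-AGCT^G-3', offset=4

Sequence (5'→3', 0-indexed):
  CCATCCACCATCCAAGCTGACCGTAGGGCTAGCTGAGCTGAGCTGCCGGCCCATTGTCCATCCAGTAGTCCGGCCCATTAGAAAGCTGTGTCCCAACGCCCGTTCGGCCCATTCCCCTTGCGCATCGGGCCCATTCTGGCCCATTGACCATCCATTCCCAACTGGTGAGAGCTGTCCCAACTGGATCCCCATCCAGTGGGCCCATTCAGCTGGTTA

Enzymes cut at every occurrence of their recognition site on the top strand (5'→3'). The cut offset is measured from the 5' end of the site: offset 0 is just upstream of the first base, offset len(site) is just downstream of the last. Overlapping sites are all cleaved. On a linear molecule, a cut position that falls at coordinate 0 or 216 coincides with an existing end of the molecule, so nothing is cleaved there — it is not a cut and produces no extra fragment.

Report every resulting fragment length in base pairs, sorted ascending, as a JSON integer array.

Per-enzyme occurrences:
  SqiIX GGCCCATT/2: at [47, 71, 105, 127, 137, 198] ⇒ [49, 73, 107, 129, 139, 200]
  NpsI TCCCAAC/6: at [90, 155, 174] ⇒ [96, 161, 180]
  DwuII CCATCCA/3: at [0, 7, 57, 147, 188] ⇒ [3, 10, 60, 150, 191]
  OquV AGCTG/4: at [14, 30, 35, 40, 83, 169, 207] ⇒ [18, 34, 39, 44, 87, 173, 211]

All cut coordinates (distinct, sorted): [3, 10, 18, 34, 39, 44, 49, 60, 73, 87, 96, 107, 129, 139, 150, 161, 173, 180, 191, 200, 211]

Fragments:
  [0,3): 3 bp
  [3,10): 7 bp
  [10,18): 8 bp
  [18,34): 16 bp
  [34,39): 5 bp
  [39,44): 5 bp
  [44,49): 5 bp
  [49,60): 11 bp
  [60,73): 13 bp
  [73,87): 14 bp
  [87,96): 9 bp
  [96,107): 11 bp
  [107,129): 22 bp
  [129,139): 10 bp
  [139,150): 11 bp
  [150,161): 11 bp
  [161,173): 12 bp
  [173,180): 7 bp
  [180,191): 11 bp
  [191,200): 9 bp
  [200,211): 11 bp
  [211,216): 5 bp

[3,5,5,5,5,7,7,8,9,9,10,11,11,11,11,11,11,12,13,14,16,22]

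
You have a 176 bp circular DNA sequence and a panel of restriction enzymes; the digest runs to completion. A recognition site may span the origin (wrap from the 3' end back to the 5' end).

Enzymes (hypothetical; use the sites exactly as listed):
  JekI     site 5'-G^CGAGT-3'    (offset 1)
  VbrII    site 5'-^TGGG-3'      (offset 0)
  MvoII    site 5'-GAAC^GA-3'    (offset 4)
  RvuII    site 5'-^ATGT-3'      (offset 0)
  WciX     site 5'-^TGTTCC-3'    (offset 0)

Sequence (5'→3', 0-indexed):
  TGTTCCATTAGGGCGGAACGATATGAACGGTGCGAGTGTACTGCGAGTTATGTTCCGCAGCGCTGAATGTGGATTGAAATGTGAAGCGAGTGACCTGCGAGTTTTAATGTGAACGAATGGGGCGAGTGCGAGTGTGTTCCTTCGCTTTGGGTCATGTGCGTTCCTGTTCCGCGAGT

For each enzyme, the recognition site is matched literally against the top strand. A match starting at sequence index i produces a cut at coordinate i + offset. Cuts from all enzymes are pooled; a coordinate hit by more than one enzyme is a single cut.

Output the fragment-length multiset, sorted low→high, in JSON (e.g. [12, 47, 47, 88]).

[1,3,5,5,6,6,6,6,7,8,8,9,11,11,11,12,13,13,16,19]

Scan for sites:
  JekI GCGAGT/1: at [31, 42, 85, 96, 121, 127, 170] ⇒ [32, 43, 86, 97, 122, 128, 171]
  VbrII TGGG/0: at [117, 147] ⇒ [117, 147]
  MvoII GAACGA/4: at [15, 110] ⇒ [19, 114]
  RvuII ATGT/0: at [49, 66, 78, 106, 153] ⇒ [49, 66, 78, 106, 153]
  WciX TGTTCC/0: at [0, 50, 134, 164] ⇒ [0, 50, 134, 164]

All cut coordinates (distinct, sorted): [0, 19, 32, 43, 49, 50, 66, 78, 86, 97, 106, 114, 117, 122, 128, 134, 147, 153, 164, 171]

Fragment lengths:
  0→19: 19 bp
  19→32: 13 bp
  32→43: 11 bp
  43→49: 6 bp
  49→50: 1 bp
  50→66: 16 bp
  66→78: 12 bp
  78→86: 8 bp
  86→97: 11 bp
  97→106: 9 bp
  106→114: 8 bp
  114→117: 3 bp
  117→122: 5 bp
  122→128: 6 bp
  128→134: 6 bp
  134→147: 13 bp
  147→153: 6 bp
  153→164: 11 bp
  164→171: 7 bp
  171→0 (wrap): 176-171+0 = 5 bp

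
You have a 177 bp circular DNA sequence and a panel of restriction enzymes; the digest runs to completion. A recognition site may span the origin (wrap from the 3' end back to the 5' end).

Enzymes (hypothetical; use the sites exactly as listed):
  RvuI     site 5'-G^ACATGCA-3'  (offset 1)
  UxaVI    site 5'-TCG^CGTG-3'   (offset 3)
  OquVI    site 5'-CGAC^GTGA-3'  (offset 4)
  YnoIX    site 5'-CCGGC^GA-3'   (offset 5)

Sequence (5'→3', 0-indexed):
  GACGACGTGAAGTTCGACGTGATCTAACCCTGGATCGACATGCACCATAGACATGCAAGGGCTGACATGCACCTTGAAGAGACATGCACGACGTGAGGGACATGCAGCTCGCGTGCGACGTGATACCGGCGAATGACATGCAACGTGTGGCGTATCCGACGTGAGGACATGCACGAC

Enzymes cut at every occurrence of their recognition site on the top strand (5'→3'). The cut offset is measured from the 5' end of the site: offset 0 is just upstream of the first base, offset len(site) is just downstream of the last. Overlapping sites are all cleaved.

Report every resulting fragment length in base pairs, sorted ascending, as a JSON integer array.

Per-enzyme occurrences:
  RvuI (GACATGCA, off=1): starts [36, 49, 63, 80, 98, 134, 165] → cuts [37, 50, 64, 81, 99, 135, 166]
  UxaVI (TCGCGTG, off=3): starts [108] → cuts [111]
  OquVI (CGACGTGA, off=4): starts [2, 14, 88, 115, 156] → cuts [6, 18, 92, 119, 160]
  YnoIX (CCGGCGA, off=5): starts [125] → cuts [130]

Pooled cuts: [6, 18, 37, 50, 64, 81, 92, 99, 111, 119, 130, 135, 160, 166]

Fragment lengths:
  6→18: 12 bp
  18→37: 19 bp
  37→50: 13 bp
  50→64: 14 bp
  64→81: 17 bp
  81→92: 11 bp
  92→99: 7 bp
  99→111: 12 bp
  111→119: 8 bp
  119→130: 11 bp
  130→135: 5 bp
  135→160: 25 bp
  160→166: 6 bp
  166→6 (wrap): 177-166+6 = 17 bp

[5,6,7,8,11,11,12,12,13,14,17,17,19,25]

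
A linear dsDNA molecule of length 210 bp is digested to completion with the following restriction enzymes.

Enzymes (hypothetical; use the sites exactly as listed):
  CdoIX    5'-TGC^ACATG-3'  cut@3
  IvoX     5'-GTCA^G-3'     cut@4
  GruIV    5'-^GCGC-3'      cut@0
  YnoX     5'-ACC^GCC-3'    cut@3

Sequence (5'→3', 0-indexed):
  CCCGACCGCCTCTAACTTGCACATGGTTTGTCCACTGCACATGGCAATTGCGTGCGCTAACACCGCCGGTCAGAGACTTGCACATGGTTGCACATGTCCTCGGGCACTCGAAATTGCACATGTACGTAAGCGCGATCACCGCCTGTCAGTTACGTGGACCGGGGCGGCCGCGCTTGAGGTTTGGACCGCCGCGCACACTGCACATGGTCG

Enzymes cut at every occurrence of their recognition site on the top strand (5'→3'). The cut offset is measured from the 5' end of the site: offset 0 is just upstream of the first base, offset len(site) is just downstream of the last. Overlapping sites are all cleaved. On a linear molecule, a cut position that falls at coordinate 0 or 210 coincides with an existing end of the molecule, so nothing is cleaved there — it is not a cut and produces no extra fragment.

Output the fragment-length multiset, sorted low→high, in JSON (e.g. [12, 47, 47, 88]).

Per-enzyme occurrences:
  CdoIX (TGCACATG, off=3): starts [17, 35, 78, 88, 114, 198] → cuts [20, 38, 81, 91, 117, 201]
  IvoX (GTCAG, off=4): starts [68, 144] → cuts [72, 148]
  GruIV (GCGC, off=0): starts [53, 129, 169, 190] → cuts [53, 129, 169, 190]
  YnoX (ACCGCC, off=3): starts [4, 61, 137, 184] → cuts [7, 64, 140, 187]

All cut coordinates (distinct, sorted): [7, 20, 38, 53, 64, 72, 81, 91, 117, 129, 140, 148, 169, 187, 190, 201]

Fragments:
  [0,7): 7 bp
  [7,20): 13 bp
  [20,38): 18 bp
  [38,53): 15 bp
  [53,64): 11 bp
  [64,72): 8 bp
  [72,81): 9 bp
  [81,91): 10 bp
  [91,117): 26 bp
  [117,129): 12 bp
  [129,140): 11 bp
  [140,148): 8 bp
  [148,169): 21 bp
  [169,187): 18 bp
  [187,190): 3 bp
  [190,201): 11 bp
  [201,210): 9 bp

[3,7,8,8,9,9,10,11,11,11,12,13,15,18,18,21,26]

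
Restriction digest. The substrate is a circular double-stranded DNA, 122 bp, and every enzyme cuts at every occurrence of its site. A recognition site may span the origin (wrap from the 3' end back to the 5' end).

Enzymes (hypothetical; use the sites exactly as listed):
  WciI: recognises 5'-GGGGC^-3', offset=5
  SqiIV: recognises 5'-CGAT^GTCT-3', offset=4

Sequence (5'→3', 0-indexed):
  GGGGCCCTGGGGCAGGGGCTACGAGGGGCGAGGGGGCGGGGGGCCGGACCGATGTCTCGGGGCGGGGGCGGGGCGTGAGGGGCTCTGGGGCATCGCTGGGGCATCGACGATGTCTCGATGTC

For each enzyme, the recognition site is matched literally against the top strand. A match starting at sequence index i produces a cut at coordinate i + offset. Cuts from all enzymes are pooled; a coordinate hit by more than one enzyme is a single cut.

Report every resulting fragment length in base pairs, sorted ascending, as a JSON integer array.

[5,6,6,7,8,8,8,9,9,9,10,10,11,16]

Per-enzyme occurrences:
  WciI GGGGC/5: at [0, 8, 14, 24, 32, 39, 58, 64, 69, 78, 86, 97] ⇒ [5, 13, 19, 29, 37, 44, 63, 69, 74, 83, 91, 102]
  SqiIV CGATGTCT/4: at [49, 107] ⇒ [53, 111]

All cut coordinates (distinct, sorted): [5, 13, 19, 29, 37, 44, 53, 63, 69, 74, 83, 91, 102, 111]

Fragment lengths:
  5→13: 8 bp
  13→19: 6 bp
  19→29: 10 bp
  29→37: 8 bp
  37→44: 7 bp
  44→53: 9 bp
  53→63: 10 bp
  63→69: 6 bp
  69→74: 5 bp
  74→83: 9 bp
  83→91: 8 bp
  91→102: 11 bp
  102→111: 9 bp
  111→5 (wrap): 122-111+5 = 16 bp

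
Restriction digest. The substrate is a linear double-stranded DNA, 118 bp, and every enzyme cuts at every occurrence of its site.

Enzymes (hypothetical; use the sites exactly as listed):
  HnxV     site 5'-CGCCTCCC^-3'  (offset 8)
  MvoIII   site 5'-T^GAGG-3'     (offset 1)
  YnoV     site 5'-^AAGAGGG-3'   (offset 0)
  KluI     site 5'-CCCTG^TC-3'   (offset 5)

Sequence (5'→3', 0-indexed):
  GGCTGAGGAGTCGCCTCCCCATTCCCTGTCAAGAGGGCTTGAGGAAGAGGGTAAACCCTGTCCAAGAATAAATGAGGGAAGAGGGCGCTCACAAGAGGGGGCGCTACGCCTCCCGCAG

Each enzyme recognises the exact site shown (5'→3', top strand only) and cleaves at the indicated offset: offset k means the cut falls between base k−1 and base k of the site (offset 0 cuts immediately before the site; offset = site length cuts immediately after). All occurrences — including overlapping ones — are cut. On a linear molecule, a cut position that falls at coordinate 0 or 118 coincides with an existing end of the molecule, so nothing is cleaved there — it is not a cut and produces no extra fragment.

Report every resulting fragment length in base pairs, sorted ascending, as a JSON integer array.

[2,4,4,4,5,9,10,13,14,15,16,22]

Site scan:
  HnxV (CGCCTCCC, off=8): starts [11, 106] → cuts [19, 114]
  MvoIII (TGAGG, off=1): starts [3, 39, 72] → cuts [4, 40, 73]
  YnoV (AAGAGGG, off=0): starts [30, 44, 78, 92] → cuts [30, 44, 78, 92]
  KluI (CCCTGTC, off=5): starts [23, 55] → cuts [28, 60]

Pooled cuts: [4, 19, 28, 30, 40, 44, 60, 73, 78, 92, 114]

Fragments:
  [0,4): 4 bp
  [4,19): 15 bp
  [19,28): 9 bp
  [28,30): 2 bp
  [30,40): 10 bp
  [40,44): 4 bp
  [44,60): 16 bp
  [60,73): 13 bp
  [73,78): 5 bp
  [78,92): 14 bp
  [92,114): 22 bp
  [114,118): 4 bp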